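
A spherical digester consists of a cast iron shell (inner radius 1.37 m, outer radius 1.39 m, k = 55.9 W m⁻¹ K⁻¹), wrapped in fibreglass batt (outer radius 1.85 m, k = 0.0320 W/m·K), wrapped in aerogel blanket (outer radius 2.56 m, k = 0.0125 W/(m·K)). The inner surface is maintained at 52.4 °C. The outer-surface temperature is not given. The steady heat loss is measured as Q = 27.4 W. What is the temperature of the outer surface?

Sum the resistances:
  R_cast iron = (1/1.37 − 1/1.39)/(4πk) = 0.01050/(4π·55.9) = 1.495×10^-5 K/W
  R_fibreglass batt = (1/1.39 − 1/1.85)/(4πk) = 0.1789/(4π·0.0320) = 0.4448 K/W
  R_aerogel blanket = (1/1.85 − 1/2.56)/(4πk) = 0.1499/(4π·0.0125) = 0.9544 K/W
ΣR = 1.399 K/W
ΔT = Q·ΣR = 27.4 × 1.399 = 38.33 K
Heat flows outward, so T_out = T_in − ΔT = 52.4 − 38.33 = 14.1 °C

T_out = 14.1 °C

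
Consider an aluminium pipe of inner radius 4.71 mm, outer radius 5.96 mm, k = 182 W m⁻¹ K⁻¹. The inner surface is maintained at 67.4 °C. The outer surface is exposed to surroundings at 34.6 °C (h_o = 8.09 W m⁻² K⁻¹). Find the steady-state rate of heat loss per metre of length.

Q' = 9.94 W/m

Treat each layer as a resistance in series:
  R'_aluminium = ln(0.00596/0.00471)/(2πk) = 0.2354/(2π·182) = 2.058×10^-4 m·K/W
  R'_conv,out = 1/(2πr h) = 1/(2π·0.00596·8.09) = 3.301 m·K/W
ΣR = 2.058×10^-4 + 3.301 = 3.301 m·K/W
Q' = ΔT/ΣR = (67.4 °C − 34.6 °C)/3.301 = 9.94 W/m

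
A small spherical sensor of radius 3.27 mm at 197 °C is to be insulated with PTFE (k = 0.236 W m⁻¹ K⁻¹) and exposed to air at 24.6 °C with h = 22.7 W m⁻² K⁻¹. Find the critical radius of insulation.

r_cr = 2.08 cm

For a sphere, r_cr = 2k_ins/h = 2·0.236/22.7 = 0.0208 m = 2.08 cm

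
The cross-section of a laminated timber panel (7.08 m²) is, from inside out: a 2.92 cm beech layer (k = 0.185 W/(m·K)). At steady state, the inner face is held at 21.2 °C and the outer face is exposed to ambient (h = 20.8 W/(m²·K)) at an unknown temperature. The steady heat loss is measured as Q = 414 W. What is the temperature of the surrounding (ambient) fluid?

T_out = 9.16 °C

Sum the resistances:
  R_beech = L/(kA) = 0.0292/(0.185·7.08) = 0.02229 K/W
  R_conv,out = 1/(hA) = 1/(20.8·7.08) = 0.006791 K/W
ΣR = 0.02908 K/W
ΔT = Q·ΣR = 414 × 0.02908 = 12.04 K
Heat flows outward, so T_out = T_in − ΔT = 21.2 − 12.04 = 9.16 °C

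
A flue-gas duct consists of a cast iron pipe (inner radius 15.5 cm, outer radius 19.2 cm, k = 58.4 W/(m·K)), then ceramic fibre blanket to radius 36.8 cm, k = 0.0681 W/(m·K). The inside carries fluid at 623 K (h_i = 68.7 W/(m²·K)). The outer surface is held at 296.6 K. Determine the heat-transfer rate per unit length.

Treat each layer as a resistance in series:
  R'_conv,in = 1/(2πr h) = 1/(2π·0.155·68.7) = 0.01495 m·K/W
  R'_cast iron = ln(0.192/0.155)/(2πk) = 0.2141/(2π·58.4) = 5.834×10^-4 m·K/W
  R'_ceramic fibre blanket = ln(0.368/0.192)/(2πk) = 0.6506/(2π·0.0681) = 1.520 m·K/W
ΣR = 0.01495 + 5.834×10^-4 + 1.520 = 1.536 m·K/W
Q' = ΔT/ΣR = (623 K − 296.6 K)/1.536 = 212 W/m

Q' = 212 W/m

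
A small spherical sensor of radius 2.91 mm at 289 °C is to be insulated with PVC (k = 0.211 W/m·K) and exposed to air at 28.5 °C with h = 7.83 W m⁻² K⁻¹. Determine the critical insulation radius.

For a sphere, r_cr = 2k_ins/h = 2·0.211/7.83 = 0.0539 m = 5.39 cm

r_cr = 5.39 cm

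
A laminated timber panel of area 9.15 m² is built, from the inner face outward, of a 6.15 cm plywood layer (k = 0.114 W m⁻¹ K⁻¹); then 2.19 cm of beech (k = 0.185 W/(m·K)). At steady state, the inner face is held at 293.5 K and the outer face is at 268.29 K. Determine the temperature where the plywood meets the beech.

T = 272.83 K

Series thermal resistances, inner to outer:
  R_plywood = L/(kA) = 0.0615/(0.114·9.15) = 0.05896 K/W
  R_beech = L/(kA) = 0.0219/(0.185·9.15) = 0.01294 K/W
ΣR = 0.05896 + 0.01294 = 0.07190 K/W
Q = ΔT/ΣR = (293.5 K − 268.29 K)/0.07190 = 350.6 W
From the inner boundary to the plywood/beech interface, ΣR_partial = 0.05896 K/W.
T_interface = T_in − Q·ΣR_partial = 293.5 K − (350.6)(0.05896) = 272.83 K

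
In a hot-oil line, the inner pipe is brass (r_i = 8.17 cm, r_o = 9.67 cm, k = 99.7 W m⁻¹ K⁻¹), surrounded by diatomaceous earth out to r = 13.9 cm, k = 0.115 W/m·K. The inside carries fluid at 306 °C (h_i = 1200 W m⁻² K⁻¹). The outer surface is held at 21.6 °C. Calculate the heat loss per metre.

Q' = 564 W/m

Treat each layer as a resistance in series:
  R'_conv,in = 1/(2πr h) = 1/(2π·0.0817·1200) = 0.001623 m·K/W
  R'_brass = ln(0.0967/0.0817)/(2πk) = 0.1686/(2π·99.7) = 2.691×10^-4 m·K/W
  R'_diatomaceous earth = ln(0.139/0.0967)/(2πk) = 0.3629/(2π·0.115) = 0.5022 m·K/W
ΣR = 0.001623 + 2.691×10^-4 + 0.5022 = 0.5041 m·K/W
Q' = ΔT/ΣR = (306 °C − 21.6 °C)/0.5041 = 564 W/m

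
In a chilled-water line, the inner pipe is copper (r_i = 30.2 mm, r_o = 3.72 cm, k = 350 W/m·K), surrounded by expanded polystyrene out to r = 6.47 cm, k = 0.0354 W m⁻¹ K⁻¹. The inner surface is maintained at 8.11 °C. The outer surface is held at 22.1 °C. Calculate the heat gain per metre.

Q' = 5.62 W/m

Resistance network (inner→outer):
  R'_copper = ln(0.0372/0.0302)/(2πk) = 0.2085/(2π·350) = 9.480×10^-5 m·K/W
  R'_expanded polystyrene = ln(0.0647/0.0372)/(2πk) = 0.5535/(2π·0.0354) = 2.488 m·K/W
ΣR = 9.480×10^-5 + 2.488 = 2.488 m·K/W
Q' = ΔT/ΣR = (8.11 °C − 22.1 °C)/2.488 = -5.62 W/m
(Negative Q' ⇒ heat flows inward; heat gain = 5.62 W/m.)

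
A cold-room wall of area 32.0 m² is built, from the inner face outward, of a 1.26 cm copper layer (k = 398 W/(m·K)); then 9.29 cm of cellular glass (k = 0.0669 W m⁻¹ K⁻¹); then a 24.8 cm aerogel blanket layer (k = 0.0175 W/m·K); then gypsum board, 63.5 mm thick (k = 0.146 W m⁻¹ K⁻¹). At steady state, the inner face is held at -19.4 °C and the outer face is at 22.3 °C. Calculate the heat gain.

Q = 83.4 W

Treat each layer as a resistance in series:
  R_copper = L/(kA) = 0.0126/(398·32.0) = 9.893×10^-7 K/W
  R_cellular glass = L/(kA) = 0.0929/(0.0669·32.0) = 0.04339 K/W
  R_aerogel blanket = L/(kA) = 0.248/(0.0175·32.0) = 0.4429 K/W
  R_gypsum board = L/(kA) = 0.0635/(0.146·32.0) = 0.01359 K/W
ΣR = 9.893×10^-7 + 0.04339 + 0.4429 + 0.01359 = 0.4999 K/W
Q = ΔT/ΣR = (-19.4 °C − 22.3 °C)/0.4999 = -83.4 W
(Negative Q ⇒ heat flows inward; heat gain = 83.4 W.)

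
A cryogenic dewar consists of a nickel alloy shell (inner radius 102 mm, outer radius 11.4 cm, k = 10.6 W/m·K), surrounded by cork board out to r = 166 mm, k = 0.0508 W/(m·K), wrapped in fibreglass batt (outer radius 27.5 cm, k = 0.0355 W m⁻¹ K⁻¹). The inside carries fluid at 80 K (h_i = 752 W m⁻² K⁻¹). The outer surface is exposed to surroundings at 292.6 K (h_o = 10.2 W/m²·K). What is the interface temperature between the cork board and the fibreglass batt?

Resistance network (inner→outer):
  R_conv,in = 1/(4πr²h) = 1/(4π·0.102²·752) = 0.01017 K/W
  R_nickel alloy = (1/0.102 − 1/0.114)/(4πk) = 1.032/(4π·10.6) = 0.007747 K/W
  R_cork board = (1/0.114 − 1/0.166)/(4πk) = 2.748/(4π·0.0508) = 4.304 K/W
  R_fibreglass batt = (1/0.166 − 1/0.275)/(4πk) = 2.388/(4π·0.0355) = 5.352 K/W
  R_conv,out = 1/(4πr²h) = 1/(4π·0.275²·10.2) = 0.1032 K/W
ΣR = 0.01017 + 0.007747 + 4.304 + 5.352 + 0.1032 = 9.777 K/W
Q = ΔT/ΣR = (80 K − 292.6 K)/9.777 = -21.74 W
From the inner boundary to the cork board/fibreglass batt interface, ΣR_partial = 4.322 K/W.
T_interface = T_in − Q·ΣR_partial = 80 K − (-21.74)(4.322) = 174.0 K

T = 174.0 K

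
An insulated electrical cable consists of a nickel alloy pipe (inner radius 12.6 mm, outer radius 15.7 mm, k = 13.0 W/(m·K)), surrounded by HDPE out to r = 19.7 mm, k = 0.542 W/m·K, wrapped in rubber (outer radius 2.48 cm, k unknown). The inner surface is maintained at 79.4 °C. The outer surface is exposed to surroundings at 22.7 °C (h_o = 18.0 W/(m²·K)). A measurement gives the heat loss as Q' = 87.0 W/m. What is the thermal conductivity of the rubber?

ΣR = ΔT/Q' = |79.4 − 22.7|/87.0 = 0.6517 m·K/W
Known resistances:
  R'_nickel alloy = ln(0.0157/0.0126)/(2πk) = 0.2200/(2π·13.0) = 0.002693 m·K/W
  R'_HDPE = ln(0.0197/0.0157)/(2πk) = 0.2270/(2π·0.542) = 0.06664 m·K/W
  R'_conv,out = 1/(2πr h) = 1/(2π·0.0248·18.0) = 0.3565 m·K/W
R_rubber = ΣR − ΣR_known = 0.6517 − 0.4258 = 0.2259 m·K/W
ln(r₂/r₁)/(2πk) = 0.2259 ⇒ k = 0.2302/(2π·0.2259) = 0.162 W/m·K

k = 0.162 W/m·K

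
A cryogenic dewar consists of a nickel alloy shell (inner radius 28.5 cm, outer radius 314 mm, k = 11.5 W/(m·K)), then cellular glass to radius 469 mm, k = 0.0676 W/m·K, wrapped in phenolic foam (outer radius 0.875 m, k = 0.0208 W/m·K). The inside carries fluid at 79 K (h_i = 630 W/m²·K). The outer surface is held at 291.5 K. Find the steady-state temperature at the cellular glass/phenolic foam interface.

Series thermal resistances, inner to outer:
  R_conv,in = 1/(4πr²h) = 1/(4π·0.285²·630) = 0.001555 K/W
  R_nickel alloy = (1/0.285 − 1/0.314)/(4πk) = 0.3241/(4π·11.5) = 0.002242 K/W
  R_cellular glass = (1/0.314 − 1/0.469)/(4πk) = 1.053/(4π·0.0676) = 1.239 K/W
  R_phenolic foam = (1/0.469 − 1/0.875)/(4πk) = 0.9893/(4π·0.0208) = 3.785 K/W
ΣR = 0.001555 + 0.002242 + 1.239 + 3.785 = 5.028 K/W
Q = ΔT/ΣR = (79 K − 291.5 K)/5.028 = -42.26 W
From the inner boundary to the cellular glass/phenolic foam interface, ΣR_partial = 1.243 K/W.
T_interface = T_in − Q·ΣR_partial = 79 K − (-42.26)(1.243) = 132 K

T = 132 K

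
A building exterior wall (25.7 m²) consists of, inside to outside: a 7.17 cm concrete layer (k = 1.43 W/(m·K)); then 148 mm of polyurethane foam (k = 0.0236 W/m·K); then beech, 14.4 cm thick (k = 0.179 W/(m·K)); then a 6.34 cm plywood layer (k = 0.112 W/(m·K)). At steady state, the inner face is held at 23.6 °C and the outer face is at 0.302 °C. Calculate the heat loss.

Q = 77.8 W

Resistance network (inner→outer):
  R_concrete = L/(kA) = 0.0717/(1.43·25.7) = 0.001951 K/W
  R_polyurethane foam = L/(kA) = 0.148/(0.0236·25.7) = 0.2440 K/W
  R_beech = L/(kA) = 0.144/(0.179·25.7) = 0.03130 K/W
  R_plywood = L/(kA) = 0.0634/(0.112·25.7) = 0.02203 K/W
ΣR = 0.001951 + 0.2440 + 0.03130 + 0.02203 = 0.2993 K/W
Q = ΔT/ΣR = (23.6 °C − 0.302 °C)/0.2993 = 77.8 W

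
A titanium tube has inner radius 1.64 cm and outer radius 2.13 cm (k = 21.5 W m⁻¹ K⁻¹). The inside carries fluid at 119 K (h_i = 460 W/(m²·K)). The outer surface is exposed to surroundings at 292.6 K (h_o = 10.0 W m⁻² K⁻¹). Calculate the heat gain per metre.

Resistance network (inner→outer):
  R'_conv,in = 1/(2πr h) = 1/(2π·0.0164·460) = 0.02110 m·K/W
  R'_titanium = ln(0.0213/0.0164)/(2πk) = 0.2614/(2π·21.5) = 0.001935 m·K/W
  R'_conv,out = 1/(2πr h) = 1/(2π·0.0213·10.0) = 0.7472 m·K/W
ΣR = 0.02110 + 0.001935 + 0.7472 = 0.7702 m·K/W
Q' = ΔT/ΣR = (119 K − 292.6 K)/0.7702 = -225 W/m
(Negative Q' ⇒ heat flows inward; heat gain = 225 W/m.)

Q' = 225 W/m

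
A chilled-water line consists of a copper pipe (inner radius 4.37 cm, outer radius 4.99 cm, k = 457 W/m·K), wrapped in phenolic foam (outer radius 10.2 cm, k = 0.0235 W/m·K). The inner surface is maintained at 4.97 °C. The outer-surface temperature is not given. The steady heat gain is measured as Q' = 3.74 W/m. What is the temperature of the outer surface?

Sum the resistances:
  R'_copper = ln(0.0499/0.0437)/(2πk) = 0.1327/(2π·457) = 4.620×10^-5 m·K/W
  R'_phenolic foam = ln(0.102/0.0499)/(2πk) = 0.7150/(2π·0.0235) = 4.842 m·K/W
ΣR = 4.842 m·K/W
ΔT = Q'·ΣR = 3.74 × 4.842 = 18.11 K
Heat flows inward, so T_out = T_in + ΔT = 4.97 + 18.11 = 23.1 °C

T_out = 23.1 °C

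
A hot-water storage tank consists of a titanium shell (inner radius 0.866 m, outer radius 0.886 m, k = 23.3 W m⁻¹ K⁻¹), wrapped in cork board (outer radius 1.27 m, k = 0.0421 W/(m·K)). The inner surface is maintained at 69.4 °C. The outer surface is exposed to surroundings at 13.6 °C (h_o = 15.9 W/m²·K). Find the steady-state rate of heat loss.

Resistance network (inner→outer):
  R_titanium = (1/0.866 − 1/0.886)/(4πk) = 0.02607/(4π·23.3) = 8.903×10^-5 K/W
  R_cork board = (1/0.886 − 1/1.27)/(4πk) = 0.3413/(4π·0.0421) = 0.6451 K/W
  R_conv,out = 1/(4πr²h) = 1/(4π·1.27²·15.9) = 0.003103 K/W
ΣR = 8.903×10^-5 + 0.6451 + 0.003103 = 0.6483 K/W
Q = ΔT/ΣR = (69.4 °C − 13.6 °C)/0.6483 = 86.1 W

Q = 86.1 W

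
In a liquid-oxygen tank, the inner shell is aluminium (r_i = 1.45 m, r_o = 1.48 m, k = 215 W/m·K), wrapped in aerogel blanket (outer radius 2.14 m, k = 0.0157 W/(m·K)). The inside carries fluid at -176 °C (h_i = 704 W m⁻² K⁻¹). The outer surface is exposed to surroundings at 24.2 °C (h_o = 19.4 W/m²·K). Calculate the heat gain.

Q = 189 W

Treat each layer as a resistance in series:
  R_conv,in = 1/(4πr²h) = 1/(4π·1.45²·704) = 5.376×10^-5 K/W
  R_aluminium = (1/1.45 − 1/1.48)/(4πk) = 0.01398/(4π·215) = 5.174×10^-6 K/W
  R_aerogel blanket = (1/1.48 − 1/2.14)/(4πk) = 0.2084/(4π·0.0157) = 1.056 K/W
  R_conv,out = 1/(4πr²h) = 1/(4π·2.14²·19.4) = 8.957×10^-4 K/W
ΣR = 5.376×10^-5 + 5.174×10^-6 + 1.056 + 8.957×10^-4 = 1.057 K/W
Q = ΔT/ΣR = (-176 °C − 24.2 °C)/1.057 = -189 W
(Negative Q ⇒ heat flows inward; heat gain = 189 W.)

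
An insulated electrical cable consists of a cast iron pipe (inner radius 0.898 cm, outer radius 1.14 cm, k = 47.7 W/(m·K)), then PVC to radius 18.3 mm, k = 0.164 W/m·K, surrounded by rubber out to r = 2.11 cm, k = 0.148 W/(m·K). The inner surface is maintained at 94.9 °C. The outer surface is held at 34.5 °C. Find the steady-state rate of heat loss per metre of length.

Resistance network (inner→outer):
  R'_cast iron = ln(0.0114/0.00898)/(2πk) = 0.2386/(2π·47.7) = 7.962×10^-4 m·K/W
  R'_PVC = ln(0.0183/0.0114)/(2πk) = 0.4733/(2π·0.164) = 0.4593 m·K/W
  R'_rubber = ln(0.0211/0.0183)/(2πk) = 0.1424/(2π·0.148) = 0.1531 m·K/W
ΣR = 7.962×10^-4 + 0.4593 + 0.1531 = 0.6132 m·K/W
Q' = ΔT/ΣR = (94.9 °C − 34.5 °C)/0.6132 = 98.5 W/m

Q' = 98.5 W/m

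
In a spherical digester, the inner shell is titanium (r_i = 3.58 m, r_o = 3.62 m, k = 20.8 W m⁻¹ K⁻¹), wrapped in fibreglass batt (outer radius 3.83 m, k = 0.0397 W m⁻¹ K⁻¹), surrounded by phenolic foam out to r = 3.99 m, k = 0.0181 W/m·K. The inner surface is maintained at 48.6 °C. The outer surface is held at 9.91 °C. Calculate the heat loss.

Treat each layer as a resistance in series:
  R_titanium = (1/3.58 − 1/3.62)/(4πk) = 0.003087/(4π·20.8) = 1.181×10^-5 K/W
  R_fibreglass batt = (1/3.62 − 1/3.83)/(4πk) = 0.01515/(4π·0.0397) = 0.03036 K/W
  R_phenolic foam = (1/3.83 − 1/3.99)/(4πk) = 0.01047/(4π·0.0181) = 0.04603 K/W
ΣR = 1.181×10^-5 + 0.03036 + 0.04603 = 0.07640 K/W
Q = ΔT/ΣR = (48.6 °C − 9.91 °C)/0.07640 = 506 W

Q = 506 W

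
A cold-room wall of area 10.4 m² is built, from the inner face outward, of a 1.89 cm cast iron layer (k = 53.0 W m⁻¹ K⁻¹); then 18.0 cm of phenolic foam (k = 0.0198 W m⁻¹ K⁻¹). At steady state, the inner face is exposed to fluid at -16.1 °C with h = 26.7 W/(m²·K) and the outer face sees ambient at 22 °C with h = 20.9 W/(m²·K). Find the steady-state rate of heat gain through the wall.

Q = 43.2 W

Series thermal resistances, inner to outer:
  R_conv,in = 1/(hA) = 1/(26.7·10.4) = 0.003601 K/W
  R_cast iron = L/(kA) = 0.0189/(53.0·10.4) = 3.429×10^-5 K/W
  R_phenolic foam = L/(kA) = 0.180/(0.0198·10.4) = 0.8741 K/W
  R_conv,out = 1/(hA) = 1/(20.9·10.4) = 0.004601 K/W
ΣR = 0.003601 + 3.429×10^-5 + 0.8741 + 0.004601 = 0.8823 K/W
Q = ΔT/ΣR = (-16.1 °C − 22 °C)/0.8823 = -43.2 W
(Negative Q ⇒ heat flows inward; heat gain = 43.2 W.)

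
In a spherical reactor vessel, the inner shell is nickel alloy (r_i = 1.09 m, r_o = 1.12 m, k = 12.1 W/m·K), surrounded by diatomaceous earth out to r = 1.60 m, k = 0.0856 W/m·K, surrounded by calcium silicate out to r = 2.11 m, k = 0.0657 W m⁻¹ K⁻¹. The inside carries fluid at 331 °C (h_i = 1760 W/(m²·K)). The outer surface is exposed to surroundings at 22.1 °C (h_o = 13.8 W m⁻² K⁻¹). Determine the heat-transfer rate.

Series thermal resistances, inner to outer:
  R_conv,in = 1/(4πr²h) = 1/(4π·1.09²·1760) = 3.806×10^-5 K/W
  R_nickel alloy = (1/1.09 − 1/1.12)/(4πk) = 0.02457/(4π·12.1) = 1.616×10^-4 K/W
  R_diatomaceous earth = (1/1.12 − 1/1.60)/(4πk) = 0.2679/(4π·0.0856) = 0.2490 K/W
  R_calcium silicate = (1/1.60 − 1/2.11)/(4πk) = 0.1511/(4π·0.0657) = 0.1830 K/W
  R_conv,out = 1/(4πr²h) = 1/(4π·2.11²·13.8) = 0.001295 K/W
ΣR = 3.806×10^-5 + 1.616×10^-4 + 0.2490 + 0.1830 + 0.001295 = 0.4335 K/W
Q = ΔT/ΣR = (331 °C − 22.1 °C)/0.4335 = 713 W

Q = 713 W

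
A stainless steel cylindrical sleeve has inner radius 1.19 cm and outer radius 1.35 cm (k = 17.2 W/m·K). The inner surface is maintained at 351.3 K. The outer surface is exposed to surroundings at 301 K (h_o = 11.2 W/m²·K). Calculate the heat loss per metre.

Q' = 47.7 W/m

Resistance network (inner→outer):
  R'_stainless steel = ln(0.0135/0.0119)/(2πk) = 0.1262/(2π·17.2) = 0.001167 m·K/W
  R'_conv,out = 1/(2πr h) = 1/(2π·0.0135·11.2) = 1.053 m·K/W
ΣR = 0.001167 + 1.053 = 1.054 m·K/W
Q' = ΔT/ΣR = (351.3 K − 301 K)/1.054 = 47.7 W/m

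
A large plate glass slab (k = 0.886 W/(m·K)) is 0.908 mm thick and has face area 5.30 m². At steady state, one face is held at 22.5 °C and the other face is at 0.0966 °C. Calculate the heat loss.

Q = 1.16×10^5 W

Q = kA·ΔT/L = 0.886 × 5.30 × |22.5 °C − 0.0966 °C| / 9.08×10^-4 = 1.16×10^5 W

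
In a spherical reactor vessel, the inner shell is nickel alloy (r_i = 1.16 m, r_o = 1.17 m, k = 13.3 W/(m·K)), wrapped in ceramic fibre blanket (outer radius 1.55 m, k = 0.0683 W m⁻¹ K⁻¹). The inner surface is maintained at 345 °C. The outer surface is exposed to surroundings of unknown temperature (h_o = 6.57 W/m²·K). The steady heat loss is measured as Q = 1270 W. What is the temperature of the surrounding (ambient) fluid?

Series resistances:
  R_nickel alloy = (1/1.16 − 1/1.17)/(4πk) = 0.007368/(4π·13.3) = 4.409×10^-5 K/W
  R_ceramic fibre blanket = (1/1.17 − 1/1.55)/(4πk) = 0.2095/(4π·0.0683) = 0.2441 K/W
  R_conv,out = 1/(4πr²h) = 1/(4π·1.55²·6.57) = 0.005042 K/W
ΣR = 0.2492 K/W
ΔT = Q·ΣR = 1270 × 0.2492 = 316.5 K
Heat flows outward, so T_out = T_in − ΔT = 345 − 316.5 = 28.5 °C

T_out = 28.5 °C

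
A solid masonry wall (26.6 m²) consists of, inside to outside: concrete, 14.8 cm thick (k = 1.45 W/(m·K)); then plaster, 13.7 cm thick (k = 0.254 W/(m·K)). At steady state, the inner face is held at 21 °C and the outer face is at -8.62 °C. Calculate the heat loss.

Q = 1230 W

Resistance network (inner→outer):
  R_concrete = L/(kA) = 0.148/(1.45·26.6) = 0.003837 K/W
  R_plaster = L/(kA) = 0.137/(0.254·26.6) = 0.02028 K/W
ΣR = 0.003837 + 0.02028 = 0.02412 K/W
Q = ΔT/ΣR = (21 °C − -8.62 °C)/0.02412 = 1230 W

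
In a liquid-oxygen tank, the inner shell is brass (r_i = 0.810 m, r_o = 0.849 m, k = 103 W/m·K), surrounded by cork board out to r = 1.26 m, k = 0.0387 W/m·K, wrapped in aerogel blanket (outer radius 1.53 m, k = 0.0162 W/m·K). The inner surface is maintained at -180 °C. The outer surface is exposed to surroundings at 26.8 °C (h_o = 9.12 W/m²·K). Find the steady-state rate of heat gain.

Q = 140 W

Series thermal resistances, inner to outer:
  R_brass = (1/0.810 − 1/0.849)/(4πk) = 0.05671/(4π·103) = 4.382×10^-5 K/W
  R_cork board = (1/0.849 − 1/1.26)/(4πk) = 0.3842/(4π·0.0387) = 0.7900 K/W
  R_aerogel blanket = (1/1.26 − 1/1.53)/(4πk) = 0.1401/(4π·0.0162) = 0.6880 K/W
  R_conv,out = 1/(4πr²h) = 1/(4π·1.53²·9.12) = 0.003727 K/W
ΣR = 4.382×10^-5 + 0.7900 + 0.6880 + 0.003727 = 1.482 K/W
Q = ΔT/ΣR = (-180 °C − 26.8 °C)/1.482 = -140 W
(Negative Q ⇒ heat flows inward; heat gain = 140 W.)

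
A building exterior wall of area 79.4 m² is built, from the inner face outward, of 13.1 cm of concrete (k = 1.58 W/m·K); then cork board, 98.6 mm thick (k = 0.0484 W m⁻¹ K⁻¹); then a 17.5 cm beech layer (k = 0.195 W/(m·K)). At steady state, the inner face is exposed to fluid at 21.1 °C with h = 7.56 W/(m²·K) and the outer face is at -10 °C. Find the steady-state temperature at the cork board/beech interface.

Resistance network (inner→outer):
  R_conv,in = 1/(hA) = 1/(7.56·79.4) = 0.001666 K/W
  R_concrete = L/(kA) = 0.131/(1.58·79.4) = 0.001044 K/W
  R_cork board = L/(kA) = 0.0986/(0.0484·79.4) = 0.02566 K/W
  R_beech = L/(kA) = 0.175/(0.195·79.4) = 0.01130 K/W
ΣR = 0.001666 + 0.001044 + 0.02566 + 0.01130 = 0.03967 K/W
Q = ΔT/ΣR = (21.1 °C − -10 °C)/0.03967 = 784.0 W
From the inner boundary to the cork board/beech interface, ΣR_partial = 0.02837 K/W.
T_interface = T_in − Q·ΣR_partial = 21.1 °C − (784.0)(0.02837) = -1.14 °C

T = -1.14 °C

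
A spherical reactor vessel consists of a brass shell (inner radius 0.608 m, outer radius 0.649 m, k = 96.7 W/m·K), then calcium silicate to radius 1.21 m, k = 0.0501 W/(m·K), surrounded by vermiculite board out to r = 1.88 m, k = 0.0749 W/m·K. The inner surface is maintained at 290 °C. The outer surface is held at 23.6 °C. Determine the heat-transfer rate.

Q = 184 W

Resistance network (inner→outer):
  R_brass = (1/0.608 − 1/0.649)/(4πk) = 0.1039/(4π·96.7) = 8.551×10^-5 K/W
  R_calcium silicate = (1/0.649 − 1/1.21)/(4πk) = 0.7144/(4π·0.0501) = 1.135 K/W
  R_vermiculite board = (1/1.21 − 1/1.88)/(4πk) = 0.2945/(4π·0.0749) = 0.3129 K/W
ΣR = 8.551×10^-5 + 1.135 + 0.3129 = 1.448 K/W
Q = ΔT/ΣR = (290 °C − 23.6 °C)/1.448 = 184 W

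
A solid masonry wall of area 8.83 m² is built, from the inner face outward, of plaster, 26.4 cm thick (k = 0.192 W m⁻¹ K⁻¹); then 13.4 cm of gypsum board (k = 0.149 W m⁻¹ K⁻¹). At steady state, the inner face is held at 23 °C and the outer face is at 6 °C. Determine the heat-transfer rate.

Q = 66.0 W

Resistance network (inner→outer):
  R_plaster = L/(kA) = 0.264/(0.192·8.83) = 0.1557 K/W
  R_gypsum board = L/(kA) = 0.134/(0.149·8.83) = 0.1018 K/W
ΣR = 0.1557 + 0.1018 = 0.2575 K/W
Q = ΔT/ΣR = (23 °C − 6 °C)/0.2575 = 66.0 W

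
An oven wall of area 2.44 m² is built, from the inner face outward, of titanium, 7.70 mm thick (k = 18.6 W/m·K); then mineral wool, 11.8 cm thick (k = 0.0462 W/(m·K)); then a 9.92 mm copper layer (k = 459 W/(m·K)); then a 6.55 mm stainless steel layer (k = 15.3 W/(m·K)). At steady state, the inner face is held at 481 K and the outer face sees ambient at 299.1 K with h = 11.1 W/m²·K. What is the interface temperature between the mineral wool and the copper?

Series thermal resistances, inner to outer:
  R_titanium = L/(kA) = 0.00770/(18.6·2.44) = 1.697×10^-4 K/W
  R_mineral wool = L/(kA) = 0.118/(0.0462·2.44) = 1.047 K/W
  R_copper = L/(kA) = 0.00992/(459·2.44) = 8.857×10^-6 K/W
  R_stainless steel = L/(kA) = 0.00655/(15.3·2.44) = 1.755×10^-4 K/W
  R_conv,out = 1/(hA) = 1/(11.1·2.44) = 0.03692 K/W
ΣR = 1.697×10^-4 + 1.047 + 8.857×10^-6 + 1.755×10^-4 + 0.03692 = 1.084 K/W
Q = ΔT/ΣR = (481 K − 299.1 K)/1.084 = 167.8 W
From the inner boundary to the mineral wool/copper interface, ΣR_partial = 1.047 K/W.
T_interface = T_in − Q·ΣR_partial = 481 K − (167.8)(1.047) = 305.3 K

T = 305.3 K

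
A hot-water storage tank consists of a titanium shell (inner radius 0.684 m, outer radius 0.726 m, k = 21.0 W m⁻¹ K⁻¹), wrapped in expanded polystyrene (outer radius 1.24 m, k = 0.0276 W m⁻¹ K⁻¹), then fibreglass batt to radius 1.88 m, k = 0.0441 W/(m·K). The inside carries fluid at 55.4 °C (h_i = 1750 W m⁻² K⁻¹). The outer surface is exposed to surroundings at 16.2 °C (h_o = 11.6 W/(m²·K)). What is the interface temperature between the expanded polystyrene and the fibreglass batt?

Treat each layer as a resistance in series:
  R_conv,in = 1/(4πr²h) = 1/(4π·0.684²·1750) = 9.719×10^-5 K/W
  R_titanium = (1/0.684 − 1/0.726)/(4πk) = 0.08458/(4π·21.0) = 3.205×10^-4 K/W
  R_expanded polystyrene = (1/0.726 − 1/1.24)/(4πk) = 0.5710/(4π·0.0276) = 1.646 K/W
  R_fibreglass batt = (1/1.24 − 1/1.88)/(4πk) = 0.2745/(4π·0.0441) = 0.4954 K/W
  R_conv,out = 1/(4πr²h) = 1/(4π·1.88²·11.6) = 0.001941 K/W
ΣR = 9.719×10^-5 + 3.205×10^-4 + 1.646 + 0.4954 + 0.001941 = 2.144 K/W
Q = ΔT/ΣR = (55.4 °C − 16.2 °C)/2.144 = 18.28 W
From the inner boundary to the expanded polystyrene/fibreglass batt interface, ΣR_partial = 1.646 K/W.
T_interface = T_in − Q·ΣR_partial = 55.4 °C − (18.28)(1.646) = 25.3 °C

T = 25.3 °C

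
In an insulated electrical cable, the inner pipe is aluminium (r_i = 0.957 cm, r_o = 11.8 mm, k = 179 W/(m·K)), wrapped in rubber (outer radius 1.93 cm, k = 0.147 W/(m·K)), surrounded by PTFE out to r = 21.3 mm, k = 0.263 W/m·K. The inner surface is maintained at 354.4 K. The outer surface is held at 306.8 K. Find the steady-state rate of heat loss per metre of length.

Series thermal resistances, inner to outer:
  R'_aluminium = ln(0.0118/0.00957)/(2πk) = 0.2095/(2π·179) = 1.862×10^-4 m·K/W
  R'_rubber = ln(0.0193/0.0118)/(2πk) = 0.4920/(2π·0.147) = 0.5327 m·K/W
  R'_PTFE = ln(0.0213/0.0193)/(2πk) = 0.09860/(2π·0.263) = 0.05967 m·K/W
ΣR = 1.862×10^-4 + 0.5327 + 0.05967 = 0.5926 m·K/W
Q' = ΔT/ΣR = (354.4 K − 306.8 K)/0.5926 = 80.3 W/m

Q' = 80.3 W/m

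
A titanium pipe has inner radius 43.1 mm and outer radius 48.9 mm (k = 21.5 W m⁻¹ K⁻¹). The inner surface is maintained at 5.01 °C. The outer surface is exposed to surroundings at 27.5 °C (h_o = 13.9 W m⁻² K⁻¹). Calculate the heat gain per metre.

Resistance network (inner→outer):
  R'_titanium = ln(0.0489/0.0431)/(2πk) = 0.1263/(2π·21.5) = 9.346×10^-4 m·K/W
  R'_conv,out = 1/(2πr h) = 1/(2π·0.0489·13.9) = 0.2342 m·K/W
ΣR = 9.346×10^-4 + 0.2342 = 0.2351 m·K/W
Q' = ΔT/ΣR = (5.01 °C − 27.5 °C)/0.2351 = -95.7 W/m
(Negative Q' ⇒ heat flows inward; heat gain = 95.7 W/m.)

Q' = 95.7 W/m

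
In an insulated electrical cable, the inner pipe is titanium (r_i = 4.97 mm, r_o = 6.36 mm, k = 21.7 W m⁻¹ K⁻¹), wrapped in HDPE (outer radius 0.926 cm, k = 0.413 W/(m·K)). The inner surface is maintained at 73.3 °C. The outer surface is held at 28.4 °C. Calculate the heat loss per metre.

Q' = 306 W/m

Treat each layer as a resistance in series:
  R'_titanium = ln(0.00636/0.00497)/(2πk) = 0.2466/(2π·21.7) = 0.001809 m·K/W
  R'_HDPE = ln(0.00926/0.00636)/(2πk) = 0.3757/(2π·0.413) = 0.1448 m·K/W
ΣR = 0.001809 + 0.1448 = 0.1466 m·K/W
Q' = ΔT/ΣR = (73.3 °C − 28.4 °C)/0.1466 = 306 W/m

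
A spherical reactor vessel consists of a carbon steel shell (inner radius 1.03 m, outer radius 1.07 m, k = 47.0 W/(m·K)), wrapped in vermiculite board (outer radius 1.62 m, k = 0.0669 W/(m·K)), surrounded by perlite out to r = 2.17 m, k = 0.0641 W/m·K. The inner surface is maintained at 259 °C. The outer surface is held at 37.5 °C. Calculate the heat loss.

Treat each layer as a resistance in series:
  R_carbon steel = (1/1.03 − 1/1.07)/(4πk) = 0.03629/(4π·47.0) = 6.145×10^-5 K/W
  R_vermiculite board = (1/1.07 − 1/1.62)/(4πk) = 0.3173/(4π·0.0669) = 0.3774 K/W
  R_perlite = (1/1.62 − 1/2.17)/(4πk) = 0.1565/(4π·0.0641) = 0.1942 K/W
ΣR = 6.145×10^-5 + 0.3774 + 0.1942 = 0.5717 K/W
Q = ΔT/ΣR = (259 °C − 37.5 °C)/0.5717 = 387 W

Q = 387 W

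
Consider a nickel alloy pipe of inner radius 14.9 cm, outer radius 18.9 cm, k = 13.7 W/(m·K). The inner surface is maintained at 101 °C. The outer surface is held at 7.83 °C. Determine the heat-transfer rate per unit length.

Q' = 33.7 kW/m

Q' = 2πk·ΔT/ln(r₂/r₁) = 2π × 13.7 × 93.17 / ln(0.189/0.149) = 33700 W/m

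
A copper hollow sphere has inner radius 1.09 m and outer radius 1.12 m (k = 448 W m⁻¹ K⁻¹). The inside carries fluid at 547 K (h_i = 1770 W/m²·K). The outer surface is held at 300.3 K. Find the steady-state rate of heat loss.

Resistance network (inner→outer):
  R_conv,in = 1/(4πr²h) = 1/(4π·1.09²·1770) = 3.784×10^-5 K/W
  R_copper = (1/1.09 − 1/1.12)/(4πk) = 0.02457/(4π·448) = 4.365×10^-6 K/W
ΣR = 3.784×10^-5 + 4.365×10^-6 = 4.220×10^-5 K/W
Q = ΔT/ΣR = (547 K − 300.3 K)/4.220×10^-5 = 5.85×10^6 W

Q = 5850 kW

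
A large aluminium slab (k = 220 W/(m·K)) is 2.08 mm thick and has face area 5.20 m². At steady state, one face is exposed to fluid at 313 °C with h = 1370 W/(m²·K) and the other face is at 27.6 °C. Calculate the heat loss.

Treat each layer as a resistance in series:
  R_conv,in = 1/(hA) = 1/(1370·5.20) = 1.404×10^-4 K/W
  R_aluminium = L/(kA) = 0.00208/(220·5.20) = 1.818×10^-6 K/W
ΣR = 1.404×10^-4 + 1.818×10^-6 = 1.422×10^-4 K/W
Q = ΔT/ΣR = (313 °C − 27.6 °C)/1.422×10^-4 = 2.01×10^6 W

Q = 2.01×10^6 W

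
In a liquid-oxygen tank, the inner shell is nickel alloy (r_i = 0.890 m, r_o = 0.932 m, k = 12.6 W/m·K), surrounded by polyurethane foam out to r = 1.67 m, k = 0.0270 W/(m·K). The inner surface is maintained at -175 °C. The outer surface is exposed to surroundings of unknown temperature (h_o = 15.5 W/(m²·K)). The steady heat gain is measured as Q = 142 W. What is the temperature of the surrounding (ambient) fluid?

T_out = 23.8 °C

Series resistances:
  R_nickel alloy = (1/0.890 − 1/0.932)/(4πk) = 0.05063/(4π·12.6) = 3.198×10^-4 K/W
  R_polyurethane foam = (1/0.932 − 1/1.67)/(4πk) = 0.4742/(4π·0.0270) = 1.397 K/W
  R_conv,out = 1/(4πr²h) = 1/(4π·1.67²·15.5) = 0.001841 K/W
ΣR = 1.400 K/W
ΔT = Q·ΣR = 142 × 1.400 = 198.8 K
Heat flows inward, so T_out = T_in + ΔT = -175 + 198.8 = 23.8 °C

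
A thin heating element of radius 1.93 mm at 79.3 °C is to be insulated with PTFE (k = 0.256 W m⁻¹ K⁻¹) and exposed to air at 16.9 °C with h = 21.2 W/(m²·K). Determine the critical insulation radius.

r_cr = 1.21 cm

For a cylinder, r_cr = k_ins/h = 0.256/21.2 = 0.0121 m = 1.21 cm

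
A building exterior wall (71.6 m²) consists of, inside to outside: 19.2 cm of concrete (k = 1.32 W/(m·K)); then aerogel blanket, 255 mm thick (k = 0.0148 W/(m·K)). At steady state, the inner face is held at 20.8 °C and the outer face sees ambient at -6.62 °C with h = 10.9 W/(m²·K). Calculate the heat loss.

Q = 112 W

Resistance network (inner→outer):
  R_concrete = L/(kA) = 0.192/(1.32·71.6) = 0.002031 K/W
  R_aerogel blanket = L/(kA) = 0.255/(0.0148·71.6) = 0.2406 K/W
  R_conv,out = 1/(hA) = 1/(10.9·71.6) = 0.001281 K/W
ΣR = 0.002031 + 0.2406 + 0.001281 = 0.2439 K/W
Q = ΔT/ΣR = (20.8 °C − -6.62 °C)/0.2439 = 112 W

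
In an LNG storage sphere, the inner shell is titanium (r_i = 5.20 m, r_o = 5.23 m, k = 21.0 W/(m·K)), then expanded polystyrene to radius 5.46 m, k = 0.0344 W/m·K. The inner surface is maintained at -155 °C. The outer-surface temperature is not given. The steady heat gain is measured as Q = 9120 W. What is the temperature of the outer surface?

T_out = 15.0 °C

Sum the resistances:
  R_titanium = (1/5.20 − 1/5.23)/(4πk) = 0.001103/(4π·21.0) = 4.180×10^-6 K/W
  R_expanded polystyrene = (1/5.23 − 1/5.46)/(4πk) = 0.008054/(4π·0.0344) = 0.01863 K/W
ΣR = 0.01864 K/W
ΔT = Q·ΣR = 9120 × 0.01864 = 170.0 K
Heat flows inward, so T_out = T_in + ΔT = -155 + 170.0 = 15.0 °C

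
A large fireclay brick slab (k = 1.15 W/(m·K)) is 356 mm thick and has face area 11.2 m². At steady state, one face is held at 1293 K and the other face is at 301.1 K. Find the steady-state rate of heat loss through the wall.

Q = kA·ΔT/L = 1.15 × 11.2 × |1293 K − 301.1 K| / 0.356 = 35900 W

Q = 35.9 kW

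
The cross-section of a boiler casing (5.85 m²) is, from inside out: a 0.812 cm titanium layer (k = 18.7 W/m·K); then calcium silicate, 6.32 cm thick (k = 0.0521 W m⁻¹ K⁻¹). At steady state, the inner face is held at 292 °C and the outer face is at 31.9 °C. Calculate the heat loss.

Q = 1250 W

Resistance network (inner→outer):
  R_titanium = L/(kA) = 0.00812/(18.7·5.85) = 7.423×10^-5 K/W
  R_calcium silicate = L/(kA) = 0.0632/(0.0521·5.85) = 0.2074 K/W
ΣR = 7.423×10^-5 + 0.2074 = 0.2075 K/W
Q = ΔT/ΣR = (292 °C − 31.9 °C)/0.2075 = 1250 W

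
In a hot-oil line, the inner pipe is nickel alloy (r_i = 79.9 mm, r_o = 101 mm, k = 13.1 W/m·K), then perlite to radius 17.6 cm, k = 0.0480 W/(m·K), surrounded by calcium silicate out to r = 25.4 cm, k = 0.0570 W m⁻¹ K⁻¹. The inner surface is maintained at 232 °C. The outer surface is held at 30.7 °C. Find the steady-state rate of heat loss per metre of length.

Q' = 70.2 W/m

Treat each layer as a resistance in series:
  R'_nickel alloy = ln(0.101/0.0799)/(2πk) = 0.2343/(2π·13.1) = 0.002847 m·K/W
  R'_perlite = ln(0.176/0.101)/(2πk) = 0.5554/(2π·0.0480) = 1.841 m·K/W
  R'_calcium silicate = ln(0.254/0.176)/(2πk) = 0.3669/(2π·0.0570) = 1.024 m·K/W
ΣR = 0.002847 + 1.841 + 1.024 = 2.868 m·K/W
Q' = ΔT/ΣR = (232 °C − 30.7 °C)/2.868 = 70.2 W/m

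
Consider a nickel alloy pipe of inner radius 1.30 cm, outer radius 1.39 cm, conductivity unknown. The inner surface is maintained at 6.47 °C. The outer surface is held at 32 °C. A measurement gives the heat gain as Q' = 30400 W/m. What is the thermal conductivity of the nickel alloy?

k = 12.7 W/m·K

ΣR = ΔT/Q' = |6.47 − 32|/30400 = 8.398×10^-4 m·K/W
ln(r₂/r₁)/(2πk) = 8.398×10^-4 ⇒ k = 0.06694/(2π·8.398×10^-4) = 12.7 W/m·K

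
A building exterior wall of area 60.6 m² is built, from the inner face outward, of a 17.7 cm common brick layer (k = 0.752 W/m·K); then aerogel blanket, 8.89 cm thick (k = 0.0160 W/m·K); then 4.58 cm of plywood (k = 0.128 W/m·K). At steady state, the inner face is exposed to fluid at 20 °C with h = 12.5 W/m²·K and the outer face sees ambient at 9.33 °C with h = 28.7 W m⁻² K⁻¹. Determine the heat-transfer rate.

Resistance network (inner→outer):
  R_conv,in = 1/(hA) = 1/(12.5·60.6) = 0.001320 K/W
  R_common brick = L/(kA) = 0.177/(0.752·60.6) = 0.003884 K/W
  R_aerogel blanket = L/(kA) = 0.0889/(0.0160·60.6) = 0.09169 K/W
  R_plywood = L/(kA) = 0.0458/(0.128·60.6) = 0.005904 K/W
  R_conv,out = 1/(hA) = 1/(28.7·60.6) = 5.750×10^-4 K/W
ΣR = 0.001320 + 0.003884 + 0.09169 + 0.005904 + 5.750×10^-4 = 0.1034 K/W
Q = ΔT/ΣR = (20 °C − 9.33 °C)/0.1034 = 103 W

Q = 103 W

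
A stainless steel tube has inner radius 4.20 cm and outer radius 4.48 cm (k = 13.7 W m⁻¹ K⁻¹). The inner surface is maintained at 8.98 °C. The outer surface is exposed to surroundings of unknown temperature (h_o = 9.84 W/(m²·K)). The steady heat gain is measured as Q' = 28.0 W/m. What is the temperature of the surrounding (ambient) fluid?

T_out = 19.1 °C

Sum the resistances:
  R'_stainless steel = ln(0.0448/0.0420)/(2πk) = 0.06454/(2π·13.7) = 7.498×10^-4 m·K/W
  R'_conv,out = 1/(2πr h) = 1/(2π·0.0448·9.84) = 0.3610 m·K/W
ΣR = 0.3618 m·K/W
ΔT = Q'·ΣR = 28.0 × 0.3618 = 10.13 K
Heat flows inward, so T_out = T_in + ΔT = 8.98 + 10.13 = 19.1 °C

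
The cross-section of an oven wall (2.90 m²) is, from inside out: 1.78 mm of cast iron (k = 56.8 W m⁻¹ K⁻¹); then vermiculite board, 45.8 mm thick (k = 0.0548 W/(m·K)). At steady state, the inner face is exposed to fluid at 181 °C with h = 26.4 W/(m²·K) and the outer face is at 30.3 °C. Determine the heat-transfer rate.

Resistance network (inner→outer):
  R_conv,in = 1/(hA) = 1/(26.4·2.90) = 0.01306 K/W
  R_cast iron = L/(kA) = 0.00178/(56.8·2.90) = 1.081×10^-5 K/W
  R_vermiculite board = L/(kA) = 0.0458/(0.0548·2.90) = 0.2882 K/W
ΣR = 0.01306 + 1.081×10^-5 + 0.2882 = 0.3013 K/W
Q = ΔT/ΣR = (181 °C − 30.3 °C)/0.3013 = 500 W

Q = 500 W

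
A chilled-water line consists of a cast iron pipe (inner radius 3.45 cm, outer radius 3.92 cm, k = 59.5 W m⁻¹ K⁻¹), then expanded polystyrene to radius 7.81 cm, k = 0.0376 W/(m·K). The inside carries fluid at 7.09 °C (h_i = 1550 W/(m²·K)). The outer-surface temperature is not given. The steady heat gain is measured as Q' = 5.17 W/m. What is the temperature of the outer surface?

Series resistances:
  R'_conv,in = 1/(2πr h) = 1/(2π·0.0345·1550) = 0.002976 m·K/W
  R'_cast iron = ln(0.0392/0.0345)/(2πk) = 0.1277/(2π·59.5) = 3.416×10^-4 m·K/W
  R'_expanded polystyrene = ln(0.0781/0.0392)/(2πk) = 0.6893/(2π·0.0376) = 2.918 m·K/W
ΣR = 2.921 m·K/W
ΔT = Q'·ΣR = 5.17 × 2.921 = 15.10 K
Heat flows inward, so T_out = T_in + ΔT = 7.09 + 15.10 = 22.2 °C

T_out = 22.2 °C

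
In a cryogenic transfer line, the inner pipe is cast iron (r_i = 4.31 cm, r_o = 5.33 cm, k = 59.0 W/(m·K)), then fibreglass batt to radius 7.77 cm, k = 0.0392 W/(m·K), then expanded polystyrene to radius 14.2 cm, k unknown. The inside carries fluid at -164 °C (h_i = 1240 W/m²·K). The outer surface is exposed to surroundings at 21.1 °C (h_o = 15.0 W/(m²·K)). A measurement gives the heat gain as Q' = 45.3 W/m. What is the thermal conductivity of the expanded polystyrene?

k = 0.0387 W/m·K

ΣR = ΔT/Q' = |-164 − 21.1|/45.3 = 4.086 m·K/W
Known resistances:
  R'_conv,in = 1/(2πr h) = 1/(2π·0.0431·1240) = 0.002978 m·K/W
  R'_cast iron = ln(0.0533/0.0431)/(2πk) = 0.2124/(2π·59.0) = 5.730×10^-4 m·K/W
  R'_fibreglass batt = ln(0.0777/0.0533)/(2πk) = 0.3769/(2π·0.0392) = 1.530 m·K/W
  R'_conv,out = 1/(2πr h) = 1/(2π·0.142·15.0) = 0.07472 m·K/W
R_expanded polystyrene = ΣR − ΣR_known = 4.086 − 1.608 = 2.478 m·K/W
ln(r₂/r₁)/(2πk) = 2.478 ⇒ k = 0.6030/(2π·2.478) = 0.0387 W/m·K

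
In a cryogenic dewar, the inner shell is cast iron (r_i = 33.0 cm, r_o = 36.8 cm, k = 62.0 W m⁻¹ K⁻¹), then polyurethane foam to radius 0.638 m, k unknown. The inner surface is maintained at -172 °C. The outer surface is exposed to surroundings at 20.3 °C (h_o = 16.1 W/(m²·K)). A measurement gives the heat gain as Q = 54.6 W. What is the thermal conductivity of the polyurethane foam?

ΣR = ΔT/Q = |-172 − 20.3|/54.6 = 3.522 K/W
Known resistances:
  R_cast iron = (1/0.330 − 1/0.368)/(4πk) = 0.3129/(4π·62.0) = 4.016×10^-4 K/W
  R_conv,out = 1/(4πr²h) = 1/(4π·0.638²·16.1) = 0.01214 K/W
R_polyurethane foam = ΣR − ΣR_known = 3.522 − 0.01254 = 3.509 K/W
(1/r₁−1/r₂)/(4πk) = 3.509 ⇒ k = 1.150/(4π·3.509) = 0.0261 W/m·K

k = 0.0261 W/m·K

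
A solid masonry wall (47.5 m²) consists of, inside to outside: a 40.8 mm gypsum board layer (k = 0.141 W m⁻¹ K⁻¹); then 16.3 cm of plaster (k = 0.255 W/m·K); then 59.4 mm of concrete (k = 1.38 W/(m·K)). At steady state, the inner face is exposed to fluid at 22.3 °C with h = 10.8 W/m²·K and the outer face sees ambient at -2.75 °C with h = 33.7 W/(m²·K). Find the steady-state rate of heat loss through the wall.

Treat each layer as a resistance in series:
  R_conv,in = 1/(hA) = 1/(10.8·47.5) = 0.001949 K/W
  R_gypsum board = L/(kA) = 0.0408/(0.141·47.5) = 0.006092 K/W
  R_plaster = L/(kA) = 0.163/(0.255·47.5) = 0.01346 K/W
  R_concrete = L/(kA) = 0.0594/(1.38·47.5) = 9.062×10^-4 K/W
  R_conv,out = 1/(hA) = 1/(33.7·47.5) = 6.247×10^-4 K/W
ΣR = 0.001949 + 0.006092 + 0.01346 + 9.062×10^-4 + 6.247×10^-4 = 0.02303 K/W
Q = ΔT/ΣR = (22.3 °C − -2.75 °C)/0.02303 = 1090 W

Q = 1090 W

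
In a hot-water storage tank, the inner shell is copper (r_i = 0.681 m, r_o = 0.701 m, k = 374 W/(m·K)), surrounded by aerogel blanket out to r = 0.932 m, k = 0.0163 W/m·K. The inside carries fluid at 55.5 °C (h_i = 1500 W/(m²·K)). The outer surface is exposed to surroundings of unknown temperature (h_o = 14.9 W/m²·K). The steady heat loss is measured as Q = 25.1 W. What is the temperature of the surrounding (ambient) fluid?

Sum the resistances:
  R_conv,in = 1/(4πr²h) = 1/(4π·0.681²·1500) = 1.144×10^-4 K/W
  R_copper = (1/0.681 − 1/0.701)/(4πk) = 0.04190/(4π·374) = 8.914×10^-6 K/W
  R_aerogel blanket = (1/0.701 − 1/0.932)/(4πk) = 0.3536/(4π·0.0163) = 1.726 K/W
  R_conv,out = 1/(4πr²h) = 1/(4π·0.932²·14.9) = 0.006149 K/W
ΣR = 1.732 K/W
ΔT = Q·ΣR = 25.1 × 1.732 = 43.47 K
Heat flows outward, so T_out = T_in − ΔT = 55.5 − 43.47 = 12.0 °C

T_out = 12.0 °C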